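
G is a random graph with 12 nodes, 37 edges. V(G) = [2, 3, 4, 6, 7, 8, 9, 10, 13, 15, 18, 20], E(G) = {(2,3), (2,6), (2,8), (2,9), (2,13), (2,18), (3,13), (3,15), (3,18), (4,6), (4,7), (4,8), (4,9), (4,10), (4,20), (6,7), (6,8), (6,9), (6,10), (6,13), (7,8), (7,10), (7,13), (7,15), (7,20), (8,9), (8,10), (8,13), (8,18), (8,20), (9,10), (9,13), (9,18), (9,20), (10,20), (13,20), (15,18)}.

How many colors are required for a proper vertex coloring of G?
Clique number ω(G) = 5 (lower bound: χ ≥ ω).
The clique on [4, 8, 9, 10, 20] has size 5, forcing χ ≥ 5, and the coloring below uses 5 colors, so χ(G) = 5.
A valid 5-coloring: color 1: [3, 8]; color 2: [7, 9]; color 3: [6, 18, 20]; color 4: [10, 13, 15]; color 5: [2, 4].

χ(G) = 5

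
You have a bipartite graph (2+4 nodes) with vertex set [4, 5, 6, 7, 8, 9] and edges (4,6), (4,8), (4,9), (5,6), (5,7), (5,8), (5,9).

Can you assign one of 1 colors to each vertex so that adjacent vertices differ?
No, G is not 1-colorable

Edge (4,8) forces its endpoints to differ, so 1 color is not enough.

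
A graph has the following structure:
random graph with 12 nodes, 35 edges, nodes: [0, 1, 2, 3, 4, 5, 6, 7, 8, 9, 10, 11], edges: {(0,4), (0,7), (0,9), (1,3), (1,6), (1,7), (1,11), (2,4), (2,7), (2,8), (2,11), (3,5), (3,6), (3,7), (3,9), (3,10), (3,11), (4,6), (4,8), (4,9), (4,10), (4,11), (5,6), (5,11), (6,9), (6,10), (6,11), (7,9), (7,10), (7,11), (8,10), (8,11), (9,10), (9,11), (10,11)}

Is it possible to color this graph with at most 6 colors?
Yes, G is 6-colorable

A valid 6-coloring: color 1: [0, 11]; color 2: [1, 2, 5, 9]; color 3: [6, 7, 8]; color 4: [10]; color 5: [3, 4].
(χ(G) = 5 ≤ 6.)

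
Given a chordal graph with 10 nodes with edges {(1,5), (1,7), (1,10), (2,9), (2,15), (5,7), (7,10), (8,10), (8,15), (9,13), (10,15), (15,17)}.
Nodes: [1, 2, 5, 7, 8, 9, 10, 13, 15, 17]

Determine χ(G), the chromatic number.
χ(G) = 3

Clique number ω(G) = 3 (lower bound: χ ≥ ω).
The clique on [1, 5, 7] has size 3, forcing χ ≥ 3, and the coloring below uses 3 colors, so χ(G) = 3.
A valid 3-coloring: color 1: [2, 5, 10, 13, 17]; color 2: [1, 9, 15]; color 3: [7, 8].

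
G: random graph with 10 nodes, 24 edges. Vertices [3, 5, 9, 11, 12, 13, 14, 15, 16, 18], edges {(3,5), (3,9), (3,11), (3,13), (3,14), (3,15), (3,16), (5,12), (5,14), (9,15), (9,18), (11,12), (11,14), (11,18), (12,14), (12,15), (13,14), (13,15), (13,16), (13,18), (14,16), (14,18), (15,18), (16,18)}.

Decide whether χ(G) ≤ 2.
No, G is not 2-colorable

The clique on vertices [13, 14, 16, 18] has size 4 > 2, so it alone needs 4 colors.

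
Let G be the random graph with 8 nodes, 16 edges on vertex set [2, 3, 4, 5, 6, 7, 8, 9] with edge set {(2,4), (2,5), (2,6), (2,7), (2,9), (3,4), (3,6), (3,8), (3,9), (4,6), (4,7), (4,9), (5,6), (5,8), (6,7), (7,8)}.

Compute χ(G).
Clique number ω(G) = 4 (lower bound: χ ≥ ω).
The clique on [2, 4, 6, 7] has size 4, forcing χ ≥ 4, and the coloring below uses 4 colors, so χ(G) = 4.
A valid 4-coloring: color 1: [6, 8, 9]; color 2: [2, 3]; color 3: [4, 5]; color 4: [7].

χ(G) = 4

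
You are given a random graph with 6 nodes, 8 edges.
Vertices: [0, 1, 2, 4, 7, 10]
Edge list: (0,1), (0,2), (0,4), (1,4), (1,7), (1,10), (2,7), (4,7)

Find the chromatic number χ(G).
χ(G) = 3

Clique number ω(G) = 3 (lower bound: χ ≥ ω).
The clique on [0, 1, 4] has size 3, forcing χ ≥ 3, and the coloring below uses 3 colors, so χ(G) = 3.
A valid 3-coloring: color 1: [1, 2]; color 2: [0, 7, 10]; color 3: [4].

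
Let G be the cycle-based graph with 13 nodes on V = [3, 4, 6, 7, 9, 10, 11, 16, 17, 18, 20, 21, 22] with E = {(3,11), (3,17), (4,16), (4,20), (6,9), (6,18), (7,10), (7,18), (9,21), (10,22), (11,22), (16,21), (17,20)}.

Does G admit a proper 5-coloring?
Yes, G is 5-colorable

A valid 5-coloring: color 1: [3, 4, 6, 7, 21, 22]; color 2: [9, 10, 11, 16, 18, 20]; color 3: [17].
(χ(G) = 3 ≤ 5.)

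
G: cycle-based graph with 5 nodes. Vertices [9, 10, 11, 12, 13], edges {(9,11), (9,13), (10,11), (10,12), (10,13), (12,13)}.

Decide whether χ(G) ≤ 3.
Yes, G is 3-colorable

A valid 3-coloring: color 1: [9, 10]; color 2: [11, 13]; color 3: [12].
(χ(G) = 3 ≤ 3.)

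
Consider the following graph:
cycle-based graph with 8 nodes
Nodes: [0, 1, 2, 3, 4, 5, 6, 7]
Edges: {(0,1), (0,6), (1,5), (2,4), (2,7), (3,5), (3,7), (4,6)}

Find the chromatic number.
χ(G) = 2

Clique number ω(G) = 2 (lower bound: χ ≥ ω).
The graph is bipartite (no odd cycle), so 2 colors suffice: χ(G) = 2.
A valid 2-coloring: color 1: [1, 2, 3, 6]; color 2: [0, 4, 5, 7].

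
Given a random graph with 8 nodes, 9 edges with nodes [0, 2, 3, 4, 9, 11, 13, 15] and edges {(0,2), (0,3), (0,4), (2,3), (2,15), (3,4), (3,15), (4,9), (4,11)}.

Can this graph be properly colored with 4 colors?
Yes, G is 4-colorable

A valid 4-coloring: color 1: [2, 4, 13]; color 2: [3, 9, 11]; color 3: [0, 15].
(χ(G) = 3 ≤ 4.)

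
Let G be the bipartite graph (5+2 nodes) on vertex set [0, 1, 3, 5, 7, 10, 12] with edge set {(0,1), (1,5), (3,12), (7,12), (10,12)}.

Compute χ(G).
Clique number ω(G) = 2 (lower bound: χ ≥ ω).
The graph is bipartite (no odd cycle), so 2 colors suffice: χ(G) = 2.
A valid 2-coloring: color 1: [1, 12]; color 2: [0, 3, 5, 7, 10].

χ(G) = 2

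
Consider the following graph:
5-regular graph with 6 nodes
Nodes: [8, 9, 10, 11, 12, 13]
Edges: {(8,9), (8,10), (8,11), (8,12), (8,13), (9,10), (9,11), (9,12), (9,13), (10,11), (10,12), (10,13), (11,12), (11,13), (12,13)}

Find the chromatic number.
χ(G) = 6

Clique number ω(G) = 6 (lower bound: χ ≥ ω).
The clique on [8, 9, 10, 11, 12, 13] has size 6, forcing χ ≥ 6, and the coloring below uses 6 colors, so χ(G) = 6.
A valid 6-coloring: color 1: [8]; color 2: [10]; color 3: [11]; color 4: [9]; color 5: [13]; color 6: [12].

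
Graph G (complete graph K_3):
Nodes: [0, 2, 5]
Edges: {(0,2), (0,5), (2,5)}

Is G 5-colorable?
A valid 5-coloring: color 1: [0]; color 2: [2]; color 3: [5].
(χ(G) = 3 ≤ 5.)

Yes, G is 5-colorable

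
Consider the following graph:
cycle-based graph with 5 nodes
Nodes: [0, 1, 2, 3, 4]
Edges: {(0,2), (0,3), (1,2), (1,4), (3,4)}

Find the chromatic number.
χ(G) = 3

Clique number ω(G) = 2 (lower bound: χ ≥ ω).
Odd cycle [1, 4, 3, 0, 2] needs 3 colors (χ ≥ 3).
The coloring below uses 3 colors, so χ(G) = 3.
A valid 3-coloring: color 1: [0, 1]; color 2: [2, 4]; color 3: [3].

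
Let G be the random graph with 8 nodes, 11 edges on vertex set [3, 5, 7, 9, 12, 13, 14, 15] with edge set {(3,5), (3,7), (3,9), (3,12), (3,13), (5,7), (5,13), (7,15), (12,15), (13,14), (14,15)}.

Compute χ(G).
Clique number ω(G) = 3 (lower bound: χ ≥ ω).
The clique on [3, 5, 13] has size 3, forcing χ ≥ 3, and the coloring below uses 3 colors, so χ(G) = 3.
A valid 3-coloring: color 1: [3, 15]; color 2: [7, 9, 12, 13]; color 3: [5, 14].

χ(G) = 3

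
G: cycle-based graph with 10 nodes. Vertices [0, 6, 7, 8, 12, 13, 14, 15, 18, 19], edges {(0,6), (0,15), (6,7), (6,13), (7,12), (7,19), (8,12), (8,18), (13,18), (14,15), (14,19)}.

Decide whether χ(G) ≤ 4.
A valid 4-coloring: color 1: [0, 7, 8, 13, 14]; color 2: [6, 12, 15, 18, 19].
(χ(G) = 2 ≤ 4.)

Yes, G is 4-colorable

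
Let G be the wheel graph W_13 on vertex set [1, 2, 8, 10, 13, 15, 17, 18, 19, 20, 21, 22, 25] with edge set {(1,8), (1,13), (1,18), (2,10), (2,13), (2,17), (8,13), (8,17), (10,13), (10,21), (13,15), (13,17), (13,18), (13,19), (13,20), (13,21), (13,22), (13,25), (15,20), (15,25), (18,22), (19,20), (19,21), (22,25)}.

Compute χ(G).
χ(G) = 3

Clique number ω(G) = 3 (lower bound: χ ≥ ω).
The clique on [1, 8, 13] has size 3, forcing χ ≥ 3, and the coloring below uses 3 colors, so χ(G) = 3.
A valid 3-coloring: color 1: [13]; color 2: [1, 10, 15, 17, 19, 22]; color 3: [2, 8, 18, 20, 21, 25].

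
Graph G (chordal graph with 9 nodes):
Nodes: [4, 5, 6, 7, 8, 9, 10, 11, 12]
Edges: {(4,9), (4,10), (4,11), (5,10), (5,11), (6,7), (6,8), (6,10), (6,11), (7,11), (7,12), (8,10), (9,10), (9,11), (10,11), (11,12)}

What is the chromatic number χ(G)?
χ(G) = 4

Clique number ω(G) = 4 (lower bound: χ ≥ ω).
The clique on [4, 9, 10, 11] has size 4, forcing χ ≥ 4, and the coloring below uses 4 colors, so χ(G) = 4.
A valid 4-coloring: color 1: [8, 11]; color 2: [7, 10]; color 3: [4, 5, 6, 12]; color 4: [9].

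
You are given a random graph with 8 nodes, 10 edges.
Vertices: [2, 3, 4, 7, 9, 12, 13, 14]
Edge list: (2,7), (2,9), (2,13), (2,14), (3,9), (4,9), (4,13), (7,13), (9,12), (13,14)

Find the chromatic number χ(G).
χ(G) = 3

Clique number ω(G) = 3 (lower bound: χ ≥ ω).
The clique on [2, 13, 14] has size 3, forcing χ ≥ 3, and the coloring below uses 3 colors, so χ(G) = 3.
A valid 3-coloring: color 1: [2, 3, 4, 12]; color 2: [9, 13]; color 3: [7, 14].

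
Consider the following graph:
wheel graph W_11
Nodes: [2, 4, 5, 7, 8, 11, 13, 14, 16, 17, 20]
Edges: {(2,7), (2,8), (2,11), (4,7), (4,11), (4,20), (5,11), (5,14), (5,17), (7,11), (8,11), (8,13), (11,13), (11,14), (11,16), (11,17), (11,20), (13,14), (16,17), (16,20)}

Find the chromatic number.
χ(G) = 3

Clique number ω(G) = 3 (lower bound: χ ≥ ω).
The clique on [2, 8, 11] has size 3, forcing χ ≥ 3, and the coloring below uses 3 colors, so χ(G) = 3.
A valid 3-coloring: color 1: [11]; color 2: [7, 8, 14, 17, 20]; color 3: [2, 4, 5, 13, 16].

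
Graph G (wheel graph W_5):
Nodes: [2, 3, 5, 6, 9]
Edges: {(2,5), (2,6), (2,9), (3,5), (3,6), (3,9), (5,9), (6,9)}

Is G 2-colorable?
No, G is not 2-colorable

The clique on vertices [2, 5, 9] has size 3 > 2, so it alone needs 3 colors.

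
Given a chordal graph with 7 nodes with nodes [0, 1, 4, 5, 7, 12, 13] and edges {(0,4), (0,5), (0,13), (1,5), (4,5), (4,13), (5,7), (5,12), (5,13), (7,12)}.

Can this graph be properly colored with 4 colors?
Yes, G is 4-colorable

A valid 4-coloring: color 1: [5]; color 2: [1, 7, 13]; color 3: [4, 12]; color 4: [0].
(χ(G) = 4 ≤ 4.)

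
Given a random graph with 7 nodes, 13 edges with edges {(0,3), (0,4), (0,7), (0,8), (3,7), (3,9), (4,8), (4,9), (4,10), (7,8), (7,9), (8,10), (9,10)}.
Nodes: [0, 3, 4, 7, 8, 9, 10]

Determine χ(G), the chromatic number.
Clique number ω(G) = 3 (lower bound: χ ≥ ω).
Suppose a proper 3-coloring c exists. The clique [0, 3, 7] takes 3 distinct colors; by symmetry let c(0) = 1, c(3) = 2, c(7) = 3.
- Vertex 8: neighbors [0, 7] already have colors [1, 3] ⇒ c(8) = 2.
- Vertex 4: neighbors [0, 8] already have colors [1, 2] ⇒ c(4) = 3.
- Vertex 9: neighbors [3, 4] already have colors [2, 3] ⇒ c(9) = 1.
- Vertex 10: neighbors [9, 8, 4] already have colors [1, 2, 3] — all 3 colors blocked. Contradiction.
The forced assignments end in a contradiction, so G has no proper 3-coloring (χ ≥ 4).
The coloring below uses 4 colors, so χ(G) = 4.
A valid 4-coloring: color 1: [3, 4]; color 2: [8, 9]; color 3: [0, 10]; color 4: [7].

χ(G) = 4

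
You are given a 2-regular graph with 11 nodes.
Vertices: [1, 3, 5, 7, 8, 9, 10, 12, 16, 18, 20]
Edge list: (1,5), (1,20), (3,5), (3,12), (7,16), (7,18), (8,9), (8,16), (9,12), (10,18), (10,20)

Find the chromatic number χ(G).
Clique number ω(G) = 2 (lower bound: χ ≥ ω).
Odd cycle [10, 18, 7, 16, 8, 9, 12, 3, 5, 1, 20] needs 3 colors (χ ≥ 3).
The coloring below uses 3 colors, so χ(G) = 3.
A valid 3-coloring: color 1: [1, 3, 9, 10, 16]; color 2: [5, 8, 12, 18, 20]; color 3: [7].

χ(G) = 3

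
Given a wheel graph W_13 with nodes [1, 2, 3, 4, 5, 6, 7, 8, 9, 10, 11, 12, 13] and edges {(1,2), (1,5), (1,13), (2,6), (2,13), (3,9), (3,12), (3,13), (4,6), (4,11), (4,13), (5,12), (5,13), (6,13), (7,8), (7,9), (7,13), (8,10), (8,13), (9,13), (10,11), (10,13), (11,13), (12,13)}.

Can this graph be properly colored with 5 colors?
A valid 5-coloring: color 1: [13]; color 2: [1, 6, 8, 9, 11, 12]; color 3: [2, 3, 4, 5, 7, 10].
(χ(G) = 3 ≤ 5.)

Yes, G is 5-colorable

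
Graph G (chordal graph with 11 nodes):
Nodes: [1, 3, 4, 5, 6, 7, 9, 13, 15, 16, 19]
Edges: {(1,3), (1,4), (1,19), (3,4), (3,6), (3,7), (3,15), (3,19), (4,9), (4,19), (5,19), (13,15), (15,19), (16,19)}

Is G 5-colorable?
A valid 5-coloring: color 1: [6, 7, 9, 13, 19]; color 2: [3, 5, 16]; color 3: [4, 15]; color 4: [1].
(χ(G) = 4 ≤ 5.)

Yes, G is 5-colorable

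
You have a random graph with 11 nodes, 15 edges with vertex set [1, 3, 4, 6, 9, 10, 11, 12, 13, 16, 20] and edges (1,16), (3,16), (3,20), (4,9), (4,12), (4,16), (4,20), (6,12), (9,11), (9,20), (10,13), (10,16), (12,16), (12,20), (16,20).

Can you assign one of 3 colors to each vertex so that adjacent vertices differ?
No, G is not 3-colorable

The clique on vertices [4, 12, 16, 20] has size 4 > 3, so it alone needs 4 colors.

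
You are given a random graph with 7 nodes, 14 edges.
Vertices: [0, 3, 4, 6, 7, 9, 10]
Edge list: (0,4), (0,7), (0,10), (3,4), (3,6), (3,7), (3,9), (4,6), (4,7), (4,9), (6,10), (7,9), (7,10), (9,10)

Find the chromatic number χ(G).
χ(G) = 4

Clique number ω(G) = 4 (lower bound: χ ≥ ω).
The clique on [3, 4, 7, 9] has size 4, forcing χ ≥ 4, and the coloring below uses 4 colors, so χ(G) = 4.
A valid 4-coloring: color 1: [6, 7]; color 2: [4, 10]; color 3: [0, 9]; color 4: [3].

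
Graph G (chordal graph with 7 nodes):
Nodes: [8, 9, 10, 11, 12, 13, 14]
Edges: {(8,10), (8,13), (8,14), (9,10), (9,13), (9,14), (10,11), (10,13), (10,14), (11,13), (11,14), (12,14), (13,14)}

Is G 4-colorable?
Yes, G is 4-colorable

A valid 4-coloring: color 1: [14]; color 2: [12, 13]; color 3: [10]; color 4: [8, 9, 11].
(χ(G) = 4 ≤ 4.)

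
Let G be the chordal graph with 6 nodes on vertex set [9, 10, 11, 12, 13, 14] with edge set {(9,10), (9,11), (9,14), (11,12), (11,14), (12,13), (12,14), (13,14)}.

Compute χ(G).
Clique number ω(G) = 3 (lower bound: χ ≥ ω).
The clique on [9, 11, 14] has size 3, forcing χ ≥ 3, and the coloring below uses 3 colors, so χ(G) = 3.
A valid 3-coloring: color 1: [10, 14]; color 2: [11, 13]; color 3: [9, 12].

χ(G) = 3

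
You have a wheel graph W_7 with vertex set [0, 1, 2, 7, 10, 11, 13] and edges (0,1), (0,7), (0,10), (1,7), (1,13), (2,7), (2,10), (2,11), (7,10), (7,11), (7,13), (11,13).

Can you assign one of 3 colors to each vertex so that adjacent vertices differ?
A valid 3-coloring: color 1: [7]; color 2: [1, 10, 11]; color 3: [0, 2, 13].
(χ(G) = 3 ≤ 3.)

Yes, G is 3-colorable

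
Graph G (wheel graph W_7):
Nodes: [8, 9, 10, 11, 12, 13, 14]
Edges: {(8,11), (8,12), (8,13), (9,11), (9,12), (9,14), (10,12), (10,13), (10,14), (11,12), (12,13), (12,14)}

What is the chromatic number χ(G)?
Clique number ω(G) = 3 (lower bound: χ ≥ ω).
The clique on [8, 11, 12] has size 3, forcing χ ≥ 3, and the coloring below uses 3 colors, so χ(G) = 3.
A valid 3-coloring: color 1: [12]; color 2: [11, 13, 14]; color 3: [8, 9, 10].

χ(G) = 3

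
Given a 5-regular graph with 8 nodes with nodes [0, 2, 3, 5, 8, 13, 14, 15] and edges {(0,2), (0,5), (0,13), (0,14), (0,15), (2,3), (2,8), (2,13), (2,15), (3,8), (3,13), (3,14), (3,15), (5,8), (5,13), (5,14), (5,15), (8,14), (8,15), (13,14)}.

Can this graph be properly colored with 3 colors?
The clique on vertices [0, 5, 13, 14] has size 4 > 3, so it alone needs 4 colors.

No, G is not 3-colorable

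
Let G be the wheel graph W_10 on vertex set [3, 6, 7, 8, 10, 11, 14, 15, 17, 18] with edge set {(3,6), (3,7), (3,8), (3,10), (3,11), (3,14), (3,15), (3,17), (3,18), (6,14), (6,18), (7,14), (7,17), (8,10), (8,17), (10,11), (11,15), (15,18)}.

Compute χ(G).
Clique number ω(G) = 3 (lower bound: χ ≥ ω).
Odd cycle [6, 14, 7, 17, 8, 10, 11, 15, 18] needs 3 colors (χ ≥ 3).
Vertex 3 is adjacent to every vertex of [6, 7, 8, 10, 11, 14, 15, 17, 18], which already need 3 colors among themselves, so 3 needs a new color (χ ≥ 4).
The coloring below uses 4 colors, so χ(G) = 4.
A valid 4-coloring: color 1: [3]; color 2: [6, 7, 8, 15]; color 3: [10, 14, 17, 18]; color 4: [11].

χ(G) = 4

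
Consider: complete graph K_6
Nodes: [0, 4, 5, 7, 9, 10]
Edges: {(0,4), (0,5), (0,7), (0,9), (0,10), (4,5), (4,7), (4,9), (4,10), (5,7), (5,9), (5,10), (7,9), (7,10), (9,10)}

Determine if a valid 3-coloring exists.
No, G is not 3-colorable

The clique on vertices [0, 4, 5, 7, 9, 10] has size 6 > 3, so it alone needs 6 colors.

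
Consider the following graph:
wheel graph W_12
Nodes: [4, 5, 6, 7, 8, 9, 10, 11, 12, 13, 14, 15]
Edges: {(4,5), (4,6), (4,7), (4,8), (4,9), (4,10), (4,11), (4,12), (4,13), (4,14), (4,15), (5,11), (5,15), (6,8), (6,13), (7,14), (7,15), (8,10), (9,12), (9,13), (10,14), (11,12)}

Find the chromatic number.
χ(G) = 4

Clique number ω(G) = 3 (lower bound: χ ≥ ω).
Odd cycle [9, 13, 6, 8, 10, 14, 7, 15, 5, 11, 12] needs 3 colors (χ ≥ 3).
Vertex 4 is adjacent to every vertex of [5, 6, 7, 8, 9, 10, 11, 12, 13, 14, 15], which already need 3 colors among themselves, so 4 needs a new color (χ ≥ 4).
The coloring below uses 4 colors, so χ(G) = 4.
A valid 4-coloring: color 1: [4]; color 2: [6, 7, 9, 10, 11]; color 3: [8, 12, 13, 14, 15]; color 4: [5].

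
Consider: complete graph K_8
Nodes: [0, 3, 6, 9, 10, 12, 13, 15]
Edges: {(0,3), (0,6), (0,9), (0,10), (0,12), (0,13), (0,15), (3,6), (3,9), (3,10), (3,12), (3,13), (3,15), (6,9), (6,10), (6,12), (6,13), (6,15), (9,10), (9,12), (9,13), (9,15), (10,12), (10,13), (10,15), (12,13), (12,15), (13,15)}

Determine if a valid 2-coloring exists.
The clique on vertices [0, 3, 6, 9, 10, 12, 13, 15] has size 8 > 2, so it alone needs 8 colors.

No, G is not 2-colorable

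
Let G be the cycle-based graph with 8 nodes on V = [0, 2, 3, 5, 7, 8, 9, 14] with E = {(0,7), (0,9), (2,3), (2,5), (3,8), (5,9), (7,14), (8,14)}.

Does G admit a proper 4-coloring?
Yes, G is 4-colorable

A valid 4-coloring: color 1: [0, 3, 5, 14]; color 2: [2, 7, 8, 9].
(χ(G) = 2 ≤ 4.)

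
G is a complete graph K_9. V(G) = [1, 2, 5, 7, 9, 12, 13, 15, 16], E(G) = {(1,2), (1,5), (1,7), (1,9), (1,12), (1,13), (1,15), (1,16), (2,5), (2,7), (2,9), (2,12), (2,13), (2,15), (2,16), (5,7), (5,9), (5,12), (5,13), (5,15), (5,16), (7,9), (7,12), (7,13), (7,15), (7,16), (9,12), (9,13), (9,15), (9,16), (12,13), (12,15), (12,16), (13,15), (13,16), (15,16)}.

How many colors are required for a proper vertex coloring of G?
Clique number ω(G) = 9 (lower bound: χ ≥ ω).
The clique on [1, 2, 5, 7, 9, 12, 13, 15, 16] has size 9, forcing χ ≥ 9, and the coloring below uses 9 colors, so χ(G) = 9.
A valid 9-coloring: color 1: [16]; color 2: [9]; color 3: [15]; color 4: [13]; color 5: [7]; color 6: [1]; color 7: [12]; color 8: [5]; color 9: [2].

χ(G) = 9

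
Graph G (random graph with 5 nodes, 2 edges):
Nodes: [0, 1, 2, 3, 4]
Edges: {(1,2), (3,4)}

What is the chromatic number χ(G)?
χ(G) = 2

Clique number ω(G) = 2 (lower bound: χ ≥ ω).
The graph is bipartite (no odd cycle), so 2 colors suffice: χ(G) = 2.
A valid 2-coloring: color 1: [0, 1, 3]; color 2: [2, 4].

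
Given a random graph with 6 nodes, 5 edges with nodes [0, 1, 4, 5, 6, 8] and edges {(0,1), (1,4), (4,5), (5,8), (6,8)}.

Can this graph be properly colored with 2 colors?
Yes, G is 2-colorable

A valid 2-coloring: color 1: [0, 4, 8]; color 2: [1, 5, 6].
(χ(G) = 2 ≤ 2.)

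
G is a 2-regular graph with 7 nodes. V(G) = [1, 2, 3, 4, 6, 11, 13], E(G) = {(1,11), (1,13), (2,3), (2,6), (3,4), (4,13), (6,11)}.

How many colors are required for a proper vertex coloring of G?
χ(G) = 3

Clique number ω(G) = 2 (lower bound: χ ≥ ω).
Odd cycle [6, 2, 3, 4, 13, 1, 11] needs 3 colors (χ ≥ 3).
The coloring below uses 3 colors, so χ(G) = 3.
A valid 3-coloring: color 1: [1, 3, 6]; color 2: [2, 4, 11]; color 3: [13].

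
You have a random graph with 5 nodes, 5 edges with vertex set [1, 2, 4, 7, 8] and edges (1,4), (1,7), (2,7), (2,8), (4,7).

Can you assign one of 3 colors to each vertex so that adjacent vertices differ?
A valid 3-coloring: color 1: [7, 8]; color 2: [1, 2]; color 3: [4].
(χ(G) = 3 ≤ 3.)

Yes, G is 3-colorable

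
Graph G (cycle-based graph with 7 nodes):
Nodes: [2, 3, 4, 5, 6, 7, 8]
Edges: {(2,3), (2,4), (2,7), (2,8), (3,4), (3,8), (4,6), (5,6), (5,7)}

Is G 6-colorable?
A valid 6-coloring: color 1: [2, 5]; color 2: [4, 7, 8]; color 3: [3, 6].
(χ(G) = 3 ≤ 6.)

Yes, G is 6-colorable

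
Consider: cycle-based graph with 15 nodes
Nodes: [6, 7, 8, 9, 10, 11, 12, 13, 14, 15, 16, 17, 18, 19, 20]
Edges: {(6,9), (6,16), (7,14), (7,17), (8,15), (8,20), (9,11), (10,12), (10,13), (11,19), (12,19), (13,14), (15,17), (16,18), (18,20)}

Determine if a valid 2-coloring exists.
No, G is not 2-colorable

Odd cycle [9, 11, 19, 12, 10, 13, 14, 7, 17, 15, 8, 20, 18, 16, 6] needs 3 colors (χ ≥ 3).
Hence χ(G) ≥ 3 > 2, so no proper 2-coloring exists.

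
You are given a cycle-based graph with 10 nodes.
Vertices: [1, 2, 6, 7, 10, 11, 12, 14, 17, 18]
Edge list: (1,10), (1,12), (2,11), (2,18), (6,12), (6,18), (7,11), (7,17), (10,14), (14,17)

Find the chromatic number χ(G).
χ(G) = 2

Clique number ω(G) = 2 (lower bound: χ ≥ ω).
The graph is bipartite (no odd cycle), so 2 colors suffice: χ(G) = 2.
A valid 2-coloring: color 1: [10, 11, 12, 17, 18]; color 2: [1, 2, 6, 7, 14].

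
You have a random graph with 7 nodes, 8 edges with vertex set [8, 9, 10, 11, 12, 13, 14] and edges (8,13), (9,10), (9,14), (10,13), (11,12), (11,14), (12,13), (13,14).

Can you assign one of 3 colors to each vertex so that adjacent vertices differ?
Yes, G is 3-colorable

A valid 3-coloring: color 1: [9, 11, 13]; color 2: [8, 10, 12, 14].
(χ(G) = 2 ≤ 3.)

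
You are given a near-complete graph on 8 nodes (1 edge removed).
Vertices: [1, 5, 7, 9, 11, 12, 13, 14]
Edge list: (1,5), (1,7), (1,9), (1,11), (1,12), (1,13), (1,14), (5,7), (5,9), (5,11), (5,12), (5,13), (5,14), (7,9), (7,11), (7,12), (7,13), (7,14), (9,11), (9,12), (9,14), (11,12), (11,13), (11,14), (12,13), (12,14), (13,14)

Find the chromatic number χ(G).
Clique number ω(G) = 7 (lower bound: χ ≥ ω).
The clique on [1, 5, 7, 9, 11, 12, 14] has size 7, forcing χ ≥ 7, and the coloring below uses 7 colors, so χ(G) = 7.
A valid 7-coloring: color 1: [5]; color 2: [7]; color 3: [1]; color 4: [14]; color 5: [12]; color 6: [11]; color 7: [9, 13].

χ(G) = 7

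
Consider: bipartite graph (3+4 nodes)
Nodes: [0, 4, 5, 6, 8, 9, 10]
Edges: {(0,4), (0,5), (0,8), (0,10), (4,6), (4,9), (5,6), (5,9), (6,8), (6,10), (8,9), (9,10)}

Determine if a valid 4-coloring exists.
A valid 4-coloring: color 1: [0, 6, 9]; color 2: [4, 5, 8, 10].
(χ(G) = 2 ≤ 4.)

Yes, G is 4-colorable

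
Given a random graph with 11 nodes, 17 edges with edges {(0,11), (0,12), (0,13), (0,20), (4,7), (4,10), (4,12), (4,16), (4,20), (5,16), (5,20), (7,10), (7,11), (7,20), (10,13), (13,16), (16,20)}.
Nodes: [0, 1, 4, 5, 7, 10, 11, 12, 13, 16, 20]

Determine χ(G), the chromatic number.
χ(G) = 3

Clique number ω(G) = 3 (lower bound: χ ≥ ω).
The clique on [4, 16, 20] has size 3, forcing χ ≥ 3, and the coloring below uses 3 colors, so χ(G) = 3.
A valid 3-coloring: color 1: [1, 4, 5, 11, 13]; color 2: [10, 12, 20]; color 3: [0, 7, 16].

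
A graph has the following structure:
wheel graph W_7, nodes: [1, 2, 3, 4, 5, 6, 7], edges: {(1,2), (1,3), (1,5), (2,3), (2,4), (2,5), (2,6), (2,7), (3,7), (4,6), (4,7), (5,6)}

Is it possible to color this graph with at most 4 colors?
A valid 4-coloring: color 1: [2]; color 2: [3, 4, 5]; color 3: [1, 6, 7].
(χ(G) = 3 ≤ 4.)

Yes, G is 4-colorable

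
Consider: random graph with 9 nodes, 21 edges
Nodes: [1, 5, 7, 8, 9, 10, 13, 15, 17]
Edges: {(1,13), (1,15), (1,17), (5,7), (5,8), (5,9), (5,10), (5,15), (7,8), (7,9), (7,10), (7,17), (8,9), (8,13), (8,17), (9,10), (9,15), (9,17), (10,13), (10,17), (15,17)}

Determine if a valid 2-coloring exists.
No, G is not 2-colorable

The clique on vertices [7, 8, 9, 17] has size 4 > 2, so it alone needs 4 colors.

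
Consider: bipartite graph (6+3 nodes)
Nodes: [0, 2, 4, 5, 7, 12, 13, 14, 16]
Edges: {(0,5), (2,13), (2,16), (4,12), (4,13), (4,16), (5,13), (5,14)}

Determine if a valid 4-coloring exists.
Yes, G is 4-colorable

A valid 4-coloring: color 1: [0, 7, 12, 13, 14, 16]; color 2: [2, 4, 5].
(χ(G) = 2 ≤ 4.)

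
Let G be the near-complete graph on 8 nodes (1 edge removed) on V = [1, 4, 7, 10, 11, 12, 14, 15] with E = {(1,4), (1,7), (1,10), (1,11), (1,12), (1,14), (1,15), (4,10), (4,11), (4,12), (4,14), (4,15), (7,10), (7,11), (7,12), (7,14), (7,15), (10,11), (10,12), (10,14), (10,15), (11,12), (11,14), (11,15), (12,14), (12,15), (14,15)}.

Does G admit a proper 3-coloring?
The clique on vertices [1, 4, 10, 11, 12, 14, 15] has size 7 > 3, so it alone needs 7 colors.

No, G is not 3-colorable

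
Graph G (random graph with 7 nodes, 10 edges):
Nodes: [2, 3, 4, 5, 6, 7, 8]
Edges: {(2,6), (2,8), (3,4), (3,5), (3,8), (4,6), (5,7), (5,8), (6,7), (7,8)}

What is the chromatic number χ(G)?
χ(G) = 3

Clique number ω(G) = 3 (lower bound: χ ≥ ω).
The clique on [3, 5, 8] has size 3, forcing χ ≥ 3, and the coloring below uses 3 colors, so χ(G) = 3.
A valid 3-coloring: color 1: [6, 8]; color 2: [2, 3, 7]; color 3: [4, 5].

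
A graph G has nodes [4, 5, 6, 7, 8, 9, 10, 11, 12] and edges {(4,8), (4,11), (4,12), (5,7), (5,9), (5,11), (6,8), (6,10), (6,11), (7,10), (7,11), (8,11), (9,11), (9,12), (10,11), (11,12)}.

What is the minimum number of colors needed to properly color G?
χ(G) = 3

Clique number ω(G) = 3 (lower bound: χ ≥ ω).
The clique on [4, 8, 11] has size 3, forcing χ ≥ 3, and the coloring below uses 3 colors, so χ(G) = 3.
A valid 3-coloring: color 1: [11]; color 2: [5, 8, 10, 12]; color 3: [4, 6, 7, 9].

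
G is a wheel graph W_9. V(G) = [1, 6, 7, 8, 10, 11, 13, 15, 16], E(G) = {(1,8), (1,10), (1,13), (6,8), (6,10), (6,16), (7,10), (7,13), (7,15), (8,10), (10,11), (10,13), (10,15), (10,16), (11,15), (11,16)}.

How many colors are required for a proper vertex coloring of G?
χ(G) = 3

Clique number ω(G) = 3 (lower bound: χ ≥ ω).
The clique on [1, 8, 10] has size 3, forcing χ ≥ 3, and the coloring below uses 3 colors, so χ(G) = 3.
A valid 3-coloring: color 1: [10]; color 2: [1, 6, 7, 11]; color 3: [8, 13, 15, 16].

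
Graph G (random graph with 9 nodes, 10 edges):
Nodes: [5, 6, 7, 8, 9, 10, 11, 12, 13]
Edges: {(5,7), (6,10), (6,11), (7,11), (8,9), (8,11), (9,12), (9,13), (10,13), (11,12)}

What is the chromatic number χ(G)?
Clique number ω(G) = 2 (lower bound: χ ≥ ω).
The graph is bipartite (no odd cycle), so 2 colors suffice: χ(G) = 2.
A valid 2-coloring: color 1: [5, 9, 10, 11]; color 2: [6, 7, 8, 12, 13].

χ(G) = 2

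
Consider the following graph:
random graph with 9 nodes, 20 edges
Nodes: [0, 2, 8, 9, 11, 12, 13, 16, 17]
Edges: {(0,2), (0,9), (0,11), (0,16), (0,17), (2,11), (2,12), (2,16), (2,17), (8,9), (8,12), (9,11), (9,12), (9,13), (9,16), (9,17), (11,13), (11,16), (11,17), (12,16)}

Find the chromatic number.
χ(G) = 4

Clique number ω(G) = 4 (lower bound: χ ≥ ω).
The clique on [0, 9, 11, 16] has size 4, forcing χ ≥ 4, and the coloring below uses 4 colors, so χ(G) = 4.
A valid 4-coloring: color 1: [2, 9]; color 2: [11, 12]; color 3: [8, 13, 16, 17]; color 4: [0].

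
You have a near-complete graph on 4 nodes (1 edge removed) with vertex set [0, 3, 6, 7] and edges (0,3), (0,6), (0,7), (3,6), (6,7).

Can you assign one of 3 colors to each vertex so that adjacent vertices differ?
A valid 3-coloring: color 1: [6]; color 2: [0]; color 3: [3, 7].
(χ(G) = 3 ≤ 3.)

Yes, G is 3-colorable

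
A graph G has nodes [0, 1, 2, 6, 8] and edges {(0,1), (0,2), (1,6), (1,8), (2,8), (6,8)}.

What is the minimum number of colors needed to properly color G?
Clique number ω(G) = 3 (lower bound: χ ≥ ω).
The clique on [1, 6, 8] has size 3, forcing χ ≥ 3, and the coloring below uses 3 colors, so χ(G) = 3.
A valid 3-coloring: color 1: [1, 2]; color 2: [0, 8]; color 3: [6].

χ(G) = 3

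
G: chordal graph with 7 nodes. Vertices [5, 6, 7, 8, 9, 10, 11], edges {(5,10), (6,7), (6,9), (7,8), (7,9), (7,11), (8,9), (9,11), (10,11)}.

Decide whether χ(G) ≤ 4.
A valid 4-coloring: color 1: [7, 10]; color 2: [5, 9]; color 3: [6, 8, 11].
(χ(G) = 3 ≤ 4.)

Yes, G is 4-colorable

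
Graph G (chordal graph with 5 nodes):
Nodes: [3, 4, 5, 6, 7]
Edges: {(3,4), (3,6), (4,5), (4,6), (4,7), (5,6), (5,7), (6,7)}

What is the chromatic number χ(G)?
Clique number ω(G) = 4 (lower bound: χ ≥ ω).
The clique on [4, 5, 6, 7] has size 4, forcing χ ≥ 4, and the coloring below uses 4 colors, so χ(G) = 4.
A valid 4-coloring: color 1: [4]; color 2: [6]; color 3: [3, 7]; color 4: [5].

χ(G) = 4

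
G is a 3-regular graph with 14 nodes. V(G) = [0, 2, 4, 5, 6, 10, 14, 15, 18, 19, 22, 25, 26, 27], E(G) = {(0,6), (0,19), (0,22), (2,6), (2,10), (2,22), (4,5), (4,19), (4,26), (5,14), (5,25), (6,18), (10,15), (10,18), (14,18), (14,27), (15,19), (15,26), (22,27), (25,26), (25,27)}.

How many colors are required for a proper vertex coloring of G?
χ(G) = 3

Clique number ω(G) = 2 (lower bound: χ ≥ ω).
Odd cycle [19, 0, 6, 18, 14, 27, 25, 26, 15] needs 3 colors (χ ≥ 3).
The coloring below uses 3 colors, so χ(G) = 3.
A valid 3-coloring: color 1: [6, 10, 14, 19, 22, 26]; color 2: [0, 2, 4, 15, 18, 25]; color 3: [5, 27].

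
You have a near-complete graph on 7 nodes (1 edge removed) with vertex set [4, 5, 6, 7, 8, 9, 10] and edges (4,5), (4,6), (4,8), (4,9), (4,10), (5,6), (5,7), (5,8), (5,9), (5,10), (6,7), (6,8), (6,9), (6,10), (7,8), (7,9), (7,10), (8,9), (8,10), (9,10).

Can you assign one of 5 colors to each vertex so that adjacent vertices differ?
The clique on vertices [4, 5, 6, 8, 9, 10] has size 6 > 5, so it alone needs 6 colors.

No, G is not 5-colorable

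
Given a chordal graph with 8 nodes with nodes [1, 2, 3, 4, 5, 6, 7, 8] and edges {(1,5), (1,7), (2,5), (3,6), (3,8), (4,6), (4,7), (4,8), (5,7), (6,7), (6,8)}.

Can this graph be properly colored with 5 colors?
A valid 5-coloring: color 1: [5, 6]; color 2: [2, 7, 8]; color 3: [1, 3, 4].
(χ(G) = 3 ≤ 5.)

Yes, G is 5-colorable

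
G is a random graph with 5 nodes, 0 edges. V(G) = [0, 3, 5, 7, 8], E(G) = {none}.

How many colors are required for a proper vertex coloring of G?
χ(G) = 1

Clique number ω(G) = 1 (lower bound: χ ≥ ω).
The graph has no edges, so one color suffices: χ(G) = 1.
A valid 1-coloring: color 1: [0, 3, 5, 7, 8].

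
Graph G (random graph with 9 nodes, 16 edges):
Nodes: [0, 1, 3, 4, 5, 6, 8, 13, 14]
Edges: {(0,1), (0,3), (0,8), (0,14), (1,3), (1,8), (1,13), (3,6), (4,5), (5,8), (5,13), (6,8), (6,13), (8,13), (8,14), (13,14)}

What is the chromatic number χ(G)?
χ(G) = 3

Clique number ω(G) = 3 (lower bound: χ ≥ ω).
The clique on [0, 1, 8] has size 3, forcing χ ≥ 3, and the coloring below uses 3 colors, so χ(G) = 3.
A valid 3-coloring: color 1: [3, 4, 8]; color 2: [0, 13]; color 3: [1, 5, 6, 14].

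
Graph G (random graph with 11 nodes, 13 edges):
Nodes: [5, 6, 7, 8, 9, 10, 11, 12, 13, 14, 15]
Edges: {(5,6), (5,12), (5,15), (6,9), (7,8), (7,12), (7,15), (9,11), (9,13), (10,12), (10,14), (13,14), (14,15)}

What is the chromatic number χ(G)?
Clique number ω(G) = 2 (lower bound: χ ≥ ω).
Odd cycle [10, 14, 15, 7, 12] needs 3 colors (χ ≥ 3).
The coloring below uses 3 colors, so χ(G) = 3.
A valid 3-coloring: color 1: [6, 8, 11, 12, 13, 15]; color 2: [5, 7, 9, 14]; color 3: [10].

χ(G) = 3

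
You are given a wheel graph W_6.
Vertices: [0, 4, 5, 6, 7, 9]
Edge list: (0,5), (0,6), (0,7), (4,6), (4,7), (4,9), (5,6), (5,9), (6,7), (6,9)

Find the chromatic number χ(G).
χ(G) = 4

Clique number ω(G) = 3 (lower bound: χ ≥ ω).
Odd cycle [4, 9, 5, 0, 7] needs 3 colors (χ ≥ 3).
Vertex 6 is adjacent to every vertex of [0, 4, 5, 7, 9], which already need 3 colors among themselves, so 6 needs a new color (χ ≥ 4).
The coloring below uses 4 colors, so χ(G) = 4.
A valid 4-coloring: color 1: [6]; color 2: [0, 4]; color 3: [7, 9]; color 4: [5].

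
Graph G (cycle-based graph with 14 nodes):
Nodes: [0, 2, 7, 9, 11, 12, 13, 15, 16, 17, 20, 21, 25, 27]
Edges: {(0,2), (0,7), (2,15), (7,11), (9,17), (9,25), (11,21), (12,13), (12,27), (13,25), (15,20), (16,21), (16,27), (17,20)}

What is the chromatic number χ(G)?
Clique number ω(G) = 2 (lower bound: χ ≥ ω).
The graph is bipartite (no odd cycle), so 2 colors suffice: χ(G) = 2.
A valid 2-coloring: color 1: [0, 11, 12, 15, 16, 17, 25]; color 2: [2, 7, 9, 13, 20, 21, 27].

χ(G) = 2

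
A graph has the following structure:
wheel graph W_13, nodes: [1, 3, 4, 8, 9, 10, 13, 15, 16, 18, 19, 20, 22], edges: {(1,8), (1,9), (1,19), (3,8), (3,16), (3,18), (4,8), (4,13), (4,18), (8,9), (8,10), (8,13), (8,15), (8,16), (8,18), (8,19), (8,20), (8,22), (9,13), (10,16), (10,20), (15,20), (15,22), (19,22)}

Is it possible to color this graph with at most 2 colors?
No, G is not 2-colorable

The clique on vertices [1, 8, 9] has size 3 > 2, so it alone needs 3 colors.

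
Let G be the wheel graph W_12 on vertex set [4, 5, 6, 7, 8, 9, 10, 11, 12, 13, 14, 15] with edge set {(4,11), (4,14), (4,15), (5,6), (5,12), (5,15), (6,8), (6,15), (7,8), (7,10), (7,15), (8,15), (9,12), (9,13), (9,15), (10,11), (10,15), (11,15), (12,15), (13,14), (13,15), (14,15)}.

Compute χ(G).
Clique number ω(G) = 3 (lower bound: χ ≥ ω).
Odd cycle [14, 13, 9, 12, 5, 6, 8, 7, 10, 11, 4] needs 3 colors (χ ≥ 3).
Vertex 15 is adjacent to every vertex of [4, 5, 6, 7, 8, 9, 10, 11, 12, 13, 14], which already need 3 colors among themselves, so 15 needs a new color (χ ≥ 4).
The coloring below uses 4 colors, so χ(G) = 4.
A valid 4-coloring: color 1: [15]; color 2: [5, 8, 9, 11, 14]; color 3: [4, 6, 7, 12, 13]; color 4: [10].

χ(G) = 4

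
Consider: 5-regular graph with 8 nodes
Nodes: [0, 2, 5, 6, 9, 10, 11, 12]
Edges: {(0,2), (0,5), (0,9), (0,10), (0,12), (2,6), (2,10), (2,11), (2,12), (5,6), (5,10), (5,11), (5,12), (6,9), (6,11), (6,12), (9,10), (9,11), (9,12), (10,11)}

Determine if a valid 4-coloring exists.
A valid 4-coloring: color 1: [0, 6]; color 2: [10, 12]; color 3: [2, 5, 9]; color 4: [11].
(χ(G) = 4 ≤ 4.)

Yes, G is 4-colorable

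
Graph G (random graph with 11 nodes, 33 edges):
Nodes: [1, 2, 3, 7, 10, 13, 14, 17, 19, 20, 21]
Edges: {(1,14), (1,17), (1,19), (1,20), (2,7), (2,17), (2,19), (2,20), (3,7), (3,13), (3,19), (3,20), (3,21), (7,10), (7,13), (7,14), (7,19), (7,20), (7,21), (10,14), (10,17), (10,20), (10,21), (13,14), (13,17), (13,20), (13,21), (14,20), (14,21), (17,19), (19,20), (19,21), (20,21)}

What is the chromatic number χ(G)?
Clique number ω(G) = 5 (lower bound: χ ≥ ω).
The clique on [7, 10, 14, 20, 21] has size 5, forcing χ ≥ 5, and the coloring below uses 5 colors, so χ(G) = 5.
A valid 5-coloring: color 1: [17, 20]; color 2: [1, 7]; color 3: [10, 13, 19]; color 4: [2, 21]; color 5: [3, 14].

χ(G) = 5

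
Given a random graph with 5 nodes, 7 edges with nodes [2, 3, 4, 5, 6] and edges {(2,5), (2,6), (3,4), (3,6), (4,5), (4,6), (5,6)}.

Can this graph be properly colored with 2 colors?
The clique on vertices [2, 5, 6] has size 3 > 2, so it alone needs 3 colors.

No, G is not 2-colorable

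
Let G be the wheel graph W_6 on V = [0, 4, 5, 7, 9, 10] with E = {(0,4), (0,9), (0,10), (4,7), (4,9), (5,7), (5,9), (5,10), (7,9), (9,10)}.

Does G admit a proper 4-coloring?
A valid 4-coloring: color 1: [9]; color 2: [4, 5]; color 3: [7, 10]; color 4: [0].
(χ(G) = 4 ≤ 4.)

Yes, G is 4-colorable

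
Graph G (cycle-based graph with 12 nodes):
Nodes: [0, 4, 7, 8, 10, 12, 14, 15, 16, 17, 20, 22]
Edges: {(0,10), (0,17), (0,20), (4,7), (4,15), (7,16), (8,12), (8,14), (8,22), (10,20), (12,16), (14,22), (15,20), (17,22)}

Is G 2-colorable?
No, G is not 2-colorable

The clique on vertices [0, 10, 20] has size 3 > 2, so it alone needs 3 colors.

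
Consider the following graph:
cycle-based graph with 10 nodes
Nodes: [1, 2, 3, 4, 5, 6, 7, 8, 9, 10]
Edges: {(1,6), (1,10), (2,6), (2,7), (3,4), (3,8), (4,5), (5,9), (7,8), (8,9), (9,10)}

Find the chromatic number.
Clique number ω(G) = 2 (lower bound: χ ≥ ω).
Odd cycle [8, 7, 2, 6, 1, 10, 9] needs 3 colors (χ ≥ 3).
The coloring below uses 3 colors, so χ(G) = 3.
A valid 3-coloring: color 1: [4, 6, 7, 9]; color 2: [2, 5, 8, 10]; color 3: [1, 3].

χ(G) = 3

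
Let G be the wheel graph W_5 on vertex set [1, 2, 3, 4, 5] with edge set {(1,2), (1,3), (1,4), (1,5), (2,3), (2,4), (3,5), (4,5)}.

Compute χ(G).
Clique number ω(G) = 3 (lower bound: χ ≥ ω).
The clique on [1, 2, 3] has size 3, forcing χ ≥ 3, and the coloring below uses 3 colors, so χ(G) = 3.
A valid 3-coloring: color 1: [1]; color 2: [2, 5]; color 3: [3, 4].

χ(G) = 3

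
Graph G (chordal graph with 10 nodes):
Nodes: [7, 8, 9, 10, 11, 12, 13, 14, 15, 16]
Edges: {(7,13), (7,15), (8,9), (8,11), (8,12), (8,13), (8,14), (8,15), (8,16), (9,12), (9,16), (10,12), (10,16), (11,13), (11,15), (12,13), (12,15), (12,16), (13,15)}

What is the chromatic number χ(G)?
χ(G) = 4

Clique number ω(G) = 4 (lower bound: χ ≥ ω).
The clique on [8, 11, 13, 15] has size 4, forcing χ ≥ 4, and the coloring below uses 4 colors, so χ(G) = 4.
A valid 4-coloring: color 1: [7, 8, 10]; color 2: [11, 12, 14]; color 3: [13, 16]; color 4: [9, 15].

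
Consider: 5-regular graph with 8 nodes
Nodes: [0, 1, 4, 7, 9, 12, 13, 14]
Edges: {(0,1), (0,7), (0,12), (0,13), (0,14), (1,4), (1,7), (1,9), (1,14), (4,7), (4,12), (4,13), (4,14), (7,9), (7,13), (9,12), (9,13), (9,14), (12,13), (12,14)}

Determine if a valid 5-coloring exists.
Yes, G is 5-colorable

A valid 5-coloring: color 1: [13, 14]; color 2: [0, 4, 9]; color 3: [7, 12]; color 4: [1].
(χ(G) = 4 ≤ 5.)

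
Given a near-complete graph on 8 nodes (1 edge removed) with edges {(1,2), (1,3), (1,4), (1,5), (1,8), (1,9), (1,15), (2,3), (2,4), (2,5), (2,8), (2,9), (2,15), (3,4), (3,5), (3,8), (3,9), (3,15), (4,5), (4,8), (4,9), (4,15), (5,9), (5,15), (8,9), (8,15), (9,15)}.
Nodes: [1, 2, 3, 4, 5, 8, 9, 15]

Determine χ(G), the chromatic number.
χ(G) = 7

Clique number ω(G) = 7 (lower bound: χ ≥ ω).
The clique on [1, 2, 3, 4, 8, 9, 15] has size 7, forcing χ ≥ 7, and the coloring below uses 7 colors, so χ(G) = 7.
A valid 7-coloring: color 1: [15]; color 2: [2]; color 3: [4]; color 4: [3]; color 5: [9]; color 6: [1]; color 7: [5, 8].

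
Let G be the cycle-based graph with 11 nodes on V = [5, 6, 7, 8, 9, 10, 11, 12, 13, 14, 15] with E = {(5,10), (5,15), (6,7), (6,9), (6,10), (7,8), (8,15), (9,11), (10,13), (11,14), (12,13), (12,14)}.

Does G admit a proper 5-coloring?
A valid 5-coloring: color 1: [7, 9, 10, 14, 15]; color 2: [5, 6, 8, 11, 12]; color 3: [13].
(χ(G) = 3 ≤ 5.)

Yes, G is 5-colorable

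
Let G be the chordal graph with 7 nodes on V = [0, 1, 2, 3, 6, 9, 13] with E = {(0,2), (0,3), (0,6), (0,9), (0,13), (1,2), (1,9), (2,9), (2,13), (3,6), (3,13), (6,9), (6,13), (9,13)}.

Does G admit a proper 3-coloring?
The clique on vertices [0, 2, 9, 13] has size 4 > 3, so it alone needs 4 colors.

No, G is not 3-colorable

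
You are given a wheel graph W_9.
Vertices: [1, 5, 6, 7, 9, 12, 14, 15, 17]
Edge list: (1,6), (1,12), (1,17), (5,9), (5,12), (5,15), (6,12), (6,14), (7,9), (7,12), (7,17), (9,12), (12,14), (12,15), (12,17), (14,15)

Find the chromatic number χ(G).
Clique number ω(G) = 3 (lower bound: χ ≥ ω).
The clique on [1, 12, 17] has size 3, forcing χ ≥ 3, and the coloring below uses 3 colors, so χ(G) = 3.
A valid 3-coloring: color 1: [12]; color 2: [1, 5, 7, 14]; color 3: [6, 9, 15, 17].

χ(G) = 3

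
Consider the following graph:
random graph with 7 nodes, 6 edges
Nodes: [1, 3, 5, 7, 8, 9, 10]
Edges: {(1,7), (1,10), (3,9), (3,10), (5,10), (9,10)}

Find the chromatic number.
Clique number ω(G) = 3 (lower bound: χ ≥ ω).
The clique on [3, 9, 10] has size 3, forcing χ ≥ 3, and the coloring below uses 3 colors, so χ(G) = 3.
A valid 3-coloring: color 1: [7, 8, 10]; color 2: [1, 3, 5]; color 3: [9].

χ(G) = 3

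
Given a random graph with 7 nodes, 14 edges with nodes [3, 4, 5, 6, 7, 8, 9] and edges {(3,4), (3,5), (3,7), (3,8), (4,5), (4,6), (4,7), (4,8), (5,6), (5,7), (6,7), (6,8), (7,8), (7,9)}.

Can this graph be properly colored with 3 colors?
No, G is not 3-colorable

The clique on vertices [3, 4, 7, 8] has size 4 > 3, so it alone needs 4 colors.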